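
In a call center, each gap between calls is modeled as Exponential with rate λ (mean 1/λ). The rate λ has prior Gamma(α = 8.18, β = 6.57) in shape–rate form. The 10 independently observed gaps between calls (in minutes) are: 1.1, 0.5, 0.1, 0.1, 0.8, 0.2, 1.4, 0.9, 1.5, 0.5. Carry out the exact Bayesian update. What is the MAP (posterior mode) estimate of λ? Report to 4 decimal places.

1.2568

With a Gamma(shape α, rate β) prior on the exponential rate λ, the posterior after n observations with total T = Σxᵢ is Gamma(α+n, β+T).
Sum of observations T = 7.1 minutes; n = 10.
Posterior: Gamma(8.18+10, 6.57+7.1) = Gamma(18.18, 13.67).
Mode = (α−1)/β = 1.2568.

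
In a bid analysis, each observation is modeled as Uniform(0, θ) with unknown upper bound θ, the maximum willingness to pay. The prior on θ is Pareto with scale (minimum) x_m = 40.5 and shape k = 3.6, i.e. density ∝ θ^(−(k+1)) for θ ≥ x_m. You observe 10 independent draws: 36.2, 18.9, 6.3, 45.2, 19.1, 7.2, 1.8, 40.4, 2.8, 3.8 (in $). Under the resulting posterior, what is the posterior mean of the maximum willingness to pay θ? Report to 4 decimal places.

A Pareto(scale x_m, shape k) prior on the upper bound θ of Uniform(0, θ) is conjugate: posterior is Pareto(max(x_m, max xᵢ), k + n).
Sample maximum = 45.2; prior scale x_m = 40.5 → posterior scale = max = 45.2.
Posterior shape = 3.6 + 10 = 13.6.
E[θ|data] = k·x_m/(k−1) = 13.6·45.2/12.6 = 48.7873.

48.7873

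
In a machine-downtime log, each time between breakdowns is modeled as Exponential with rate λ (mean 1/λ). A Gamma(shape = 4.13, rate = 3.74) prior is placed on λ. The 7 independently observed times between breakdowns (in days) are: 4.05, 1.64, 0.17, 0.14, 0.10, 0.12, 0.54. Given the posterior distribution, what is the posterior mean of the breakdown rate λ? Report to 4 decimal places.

1.0600

With a Gamma(shape α, rate β) prior on the exponential rate λ, the posterior after n observations with total T = Σxᵢ is Gamma(α+n, β+T).
Sum of observations T = 6.76 days; n = 7.
Posterior: Gamma(4.13+7, 3.74+6.76) = Gamma(11.13, 10.50).
Posterior mean of λ = α/β = 11.13/10.50 = 1.0600.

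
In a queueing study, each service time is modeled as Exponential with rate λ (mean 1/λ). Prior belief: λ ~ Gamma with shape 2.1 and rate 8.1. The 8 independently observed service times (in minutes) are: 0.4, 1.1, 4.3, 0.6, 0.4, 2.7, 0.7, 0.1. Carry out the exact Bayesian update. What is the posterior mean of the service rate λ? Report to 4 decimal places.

0.5489

With a Gamma(shape α, rate β) prior on the exponential rate λ, the posterior after n observations with total T = Σxᵢ is Gamma(α+n, β+T).
Sum of observations T = 10.3 minutes; n = 8.
Posterior: Gamma(2.1+8, 8.1+10.3) = Gamma(10.1, 18.4).
Posterior mean of λ = α/β = 10.1/18.4 = 0.5489.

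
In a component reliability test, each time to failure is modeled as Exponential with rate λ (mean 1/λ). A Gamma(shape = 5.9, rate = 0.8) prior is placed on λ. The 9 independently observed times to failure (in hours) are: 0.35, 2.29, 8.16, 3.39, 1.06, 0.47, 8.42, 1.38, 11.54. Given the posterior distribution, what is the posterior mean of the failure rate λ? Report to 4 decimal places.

With a Gamma(shape α, rate β) prior on the exponential rate λ, the posterior after n observations with total T = Σxᵢ is Gamma(α+n, β+T).
Sum of observations T = 37.06 hours; n = 9.
Posterior: Gamma(5.9+9, 0.8+37.06) = Gamma(14.9, 37.86).
Posterior mean of λ = α/β = 14.9/37.86 = 0.3936.

0.3936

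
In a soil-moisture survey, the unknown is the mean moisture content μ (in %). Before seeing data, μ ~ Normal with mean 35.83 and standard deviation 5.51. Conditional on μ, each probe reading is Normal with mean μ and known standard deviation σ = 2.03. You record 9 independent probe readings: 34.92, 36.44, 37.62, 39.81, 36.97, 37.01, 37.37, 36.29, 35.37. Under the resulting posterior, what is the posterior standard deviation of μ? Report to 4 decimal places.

For Normal data with known variance σ², a Normal(μ₀, σ₀²) prior on μ is conjugate. Posterior precision = 1/σ₀² + n/σ²; posterior mean is the precision-weighted average of μ₀ and x̄.
σ₀² = 5.51² = 30.3601, σ² = 2.03² = 4.1209; σ² + n·σ₀² = 4.1209 + 9·30.3601 = 277.3618.
Posterior precision = 1/σ₀² + n/σ² = 1/30.3601 + 9/4.1209 = (σ² + n·σ₀²)/(σ₀²σ²) = 277.3618/(30.3601·4.1209); posterior variance σₙ² = σ₀²σ²/(σ² + n·σ₀²) = 30.3601·4.1209/277.3618 = 0.451075.
Posterior SD = √σₙ² = √(30.3601·4.1209/277.3618) = 0.6716.

0.6716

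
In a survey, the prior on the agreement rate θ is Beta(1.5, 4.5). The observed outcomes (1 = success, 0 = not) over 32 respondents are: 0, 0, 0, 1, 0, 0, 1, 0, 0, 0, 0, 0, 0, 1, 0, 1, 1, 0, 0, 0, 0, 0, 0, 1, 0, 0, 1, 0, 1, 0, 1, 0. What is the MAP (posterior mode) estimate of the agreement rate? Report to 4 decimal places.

The Beta prior is conjugate to a Binomial/Bernoulli likelihood; the update adds successes to α and failures to β.
Posterior: Beta(α+k, β+n−k) = Beta(1.5+9, 4.5+23) = Beta(10.5, 27.5).
Mode of Beta(a,b) for a,b>1 is (a−1)/(a+b−2) = 9.5/36.0 = 0.2639.

0.2639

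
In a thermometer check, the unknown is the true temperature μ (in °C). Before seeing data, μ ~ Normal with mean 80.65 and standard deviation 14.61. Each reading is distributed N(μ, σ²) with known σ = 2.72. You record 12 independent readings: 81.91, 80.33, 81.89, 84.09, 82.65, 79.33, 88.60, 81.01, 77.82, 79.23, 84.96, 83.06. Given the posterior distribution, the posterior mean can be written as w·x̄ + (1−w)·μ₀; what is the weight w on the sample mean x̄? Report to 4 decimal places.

For Normal data with known variance σ², a Normal(μ₀, σ₀²) prior on μ is conjugate. Posterior precision = 1/σ₀² + n/σ²; posterior mean is the precision-weighted average of μ₀ and x̄.
σ₀² = 14.61² = 213.4521, σ² = 2.72² = 7.3984. Prior precision 1/σ₀² = 1/213.4521; data precision n/σ² = 12/7.3984.
w = (n/σ²)/(1/σ₀² + n/σ²) = n·σ₀²/(σ² + n·σ₀²) = 12·213.4521/(7.3984 + 12·213.4521) = 2561.4252/2568.8236 = 0.9971.

0.9971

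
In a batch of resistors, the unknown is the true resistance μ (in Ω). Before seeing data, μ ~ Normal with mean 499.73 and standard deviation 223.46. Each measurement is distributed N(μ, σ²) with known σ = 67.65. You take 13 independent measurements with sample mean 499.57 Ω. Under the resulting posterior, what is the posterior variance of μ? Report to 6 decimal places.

For Normal data with known variance σ², a Normal(μ₀, σ₀²) prior on μ is conjugate. Posterior precision = 1/σ₀² + n/σ²; posterior mean is the precision-weighted average of μ₀ and x̄.
σ₀² = 223.46² = 49934.3716, σ² = 67.65² = 4576.5225; σ² + n·σ₀² = 4576.5225 + 13·49934.3716 = 653723.3533.
Posterior precision = 1/σ₀² + n/σ² = 1/49934.3716 + 13/4576.5225 = (σ² + n·σ₀²)/(σ₀²σ²) = 653723.3533/(49934.3716·4576.5225); posterior variance σₙ² = σ₀²σ²/(σ² + n·σ₀²) = 49934.3716·4576.5225/653723.3533 = 349.575664.

349.575664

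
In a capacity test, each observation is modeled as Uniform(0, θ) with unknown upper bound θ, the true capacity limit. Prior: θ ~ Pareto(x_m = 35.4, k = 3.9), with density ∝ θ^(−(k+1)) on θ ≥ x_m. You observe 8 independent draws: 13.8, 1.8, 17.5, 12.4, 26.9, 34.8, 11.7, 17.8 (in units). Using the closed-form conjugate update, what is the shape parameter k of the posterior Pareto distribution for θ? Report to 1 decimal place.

A Pareto(scale x_m, shape k) prior on the upper bound θ of Uniform(0, θ) is conjugate: posterior is Pareto(max(x_m, max xᵢ), k + n).
Sample maximum = 34.8; prior scale x_m = 35.4 → posterior scale = max = 35.4.
Posterior shape = 3.9 + 8 = 11.9.
Posterior shape k = 11.9.

11.9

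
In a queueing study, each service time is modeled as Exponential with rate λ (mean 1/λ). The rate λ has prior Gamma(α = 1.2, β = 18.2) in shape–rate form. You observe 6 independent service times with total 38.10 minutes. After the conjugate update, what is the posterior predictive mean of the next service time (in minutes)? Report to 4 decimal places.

9.0806

With a Gamma(shape α, rate β) prior on the exponential rate λ, the posterior after n observations with total T = Σxᵢ is Gamma(α+n, β+T).
Posterior: Gamma(1.2+6, 18.2+38.10) = Gamma(7.2, 56.30).
The predictive distribution for the next observation is Lomax; its mean is β/(α−1) = 56.30/6.2 = 9.0806.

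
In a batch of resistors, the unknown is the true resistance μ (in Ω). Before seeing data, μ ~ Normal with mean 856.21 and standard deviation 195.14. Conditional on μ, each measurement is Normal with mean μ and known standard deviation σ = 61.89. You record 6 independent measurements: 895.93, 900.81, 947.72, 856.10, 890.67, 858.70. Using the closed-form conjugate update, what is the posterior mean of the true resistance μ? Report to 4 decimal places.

891.0706

For Normal data with known variance σ², a Normal(μ₀, σ₀²) prior on μ is conjugate. Posterior precision = 1/σ₀² + n/σ²; posterior mean is the precision-weighted average of μ₀ and x̄.
Σxᵢ = 895.93 + 900.81 + 947.72 + 856.10 + 890.67 + 858.70 = 5349.93, so n·x̄ = 5349.93.
σ₀² = 195.14² = 38079.6196, σ² = 61.89² = 3830.3721; σ² + n·σ₀² = 3830.3721 + 6·38079.6196 = 232308.0897.
Posterior mean = (μ₀/σ₀² + n·x̄/σ²)/(1/σ₀² + n/σ²) = (σ²·μ₀ + σ₀²·n·x̄)/(σ² + n·σ₀²) = (3830.3721·856.21 + 38079.6196·5349.93)/232308.0897 = 207002902.182369/232308.0897 = 891.0706.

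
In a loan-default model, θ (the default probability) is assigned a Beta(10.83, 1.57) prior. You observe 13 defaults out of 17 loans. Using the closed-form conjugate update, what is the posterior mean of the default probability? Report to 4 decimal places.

The Beta prior is conjugate to a Binomial/Bernoulli likelihood; the update adds successes to α and failures to β.
Posterior: Beta(α+k, β+n−k) = Beta(10.83+13, 1.57+4) = Beta(23.83, 5.57).
Posterior mean = α/(α+β) = 23.83/29.40 = 0.8105.

0.8105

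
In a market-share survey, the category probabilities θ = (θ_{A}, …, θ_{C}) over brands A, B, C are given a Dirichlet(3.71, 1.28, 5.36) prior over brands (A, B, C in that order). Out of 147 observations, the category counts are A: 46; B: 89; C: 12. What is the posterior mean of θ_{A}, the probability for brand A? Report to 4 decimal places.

The Dirichlet prior is conjugate to the Multinomial likelihood: each posterior αⱼ = prior αⱼ + observed count nⱼ.
Posterior concentration: (49.71, 90.28, 17.36), total = 157.35.
E[θ_{A}|data] = α_{A}/Σα = 49.71/157.35 = 0.3159.

0.3159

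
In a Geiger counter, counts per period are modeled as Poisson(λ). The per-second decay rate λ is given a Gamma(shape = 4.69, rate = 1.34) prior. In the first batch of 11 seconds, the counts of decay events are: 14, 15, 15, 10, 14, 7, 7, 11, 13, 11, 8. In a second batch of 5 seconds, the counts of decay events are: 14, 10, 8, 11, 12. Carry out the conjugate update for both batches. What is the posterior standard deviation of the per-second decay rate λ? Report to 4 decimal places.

With a Gamma(shape α, rate β) prior, the Poisson likelihood is conjugate: the posterior is Gamma(α + ΣXᵢ, β + n).
Batch 1: sum of counts S = 125 over n = 11 seconds.
After batch 1: Gamma(α+S, β+n) = Gamma(4.69+125, 1.34+11) = Gamma(129.69, 12.34).
Batch 2: sum of counts S = 55 over n = 5 seconds.
After batch 2: Gamma(α+S, β+n) = Gamma(129.69+55, 12.34+5) = Gamma(184.69, 17.34).
SD = √α/β = √184.69/17.34 = 0.7837.

0.7837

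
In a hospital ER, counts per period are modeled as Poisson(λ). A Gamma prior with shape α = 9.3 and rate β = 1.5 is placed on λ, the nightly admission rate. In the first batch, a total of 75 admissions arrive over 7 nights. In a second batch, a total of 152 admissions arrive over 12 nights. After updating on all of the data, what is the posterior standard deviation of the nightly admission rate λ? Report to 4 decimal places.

0.7499

With a Gamma(shape α, rate β) prior, the Poisson likelihood is conjugate: the posterior is Gamma(α + ΣXᵢ, β + n).
After batch 1: Gamma(α+S, β+n) = Gamma(9.3+75, 1.5+7) = Gamma(84.3, 8.5).
After batch 2: Gamma(α+S, β+n) = Gamma(84.3+152, 8.5+12) = Gamma(236.3, 20.5).
SD = √α/β = √236.3/20.5 = 0.7499.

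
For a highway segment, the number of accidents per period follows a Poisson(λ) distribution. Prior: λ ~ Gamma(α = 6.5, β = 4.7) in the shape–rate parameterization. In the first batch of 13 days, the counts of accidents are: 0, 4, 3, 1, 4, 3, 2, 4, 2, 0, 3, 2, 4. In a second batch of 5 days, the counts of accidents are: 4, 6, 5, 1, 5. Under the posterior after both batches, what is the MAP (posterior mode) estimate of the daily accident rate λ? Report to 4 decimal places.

With a Gamma(shape α, rate β) prior, the Poisson likelihood is conjugate: the posterior is Gamma(α + ΣXᵢ, β + n).
Batch 1: sum of counts S = 32 over n = 13 days.
After batch 1: Gamma(α+S, β+n) = Gamma(6.5+32, 4.7+13) = Gamma(38.5, 17.7).
Batch 2: sum of counts S = 21 over n = 5 days.
After batch 2: Gamma(α+S, β+n) = Gamma(38.5+21, 17.7+5) = Gamma(59.5, 22.7).
Mode of Gamma(α,β) for α≥1 is (α−1)/β = 58.5/22.7 = 2.5771.

2.5771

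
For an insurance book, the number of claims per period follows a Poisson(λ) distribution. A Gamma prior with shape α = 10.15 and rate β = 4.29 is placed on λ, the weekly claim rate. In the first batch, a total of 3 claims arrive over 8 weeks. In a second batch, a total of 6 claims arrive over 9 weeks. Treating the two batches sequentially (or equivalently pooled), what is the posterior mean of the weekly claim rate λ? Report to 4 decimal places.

0.8995

With a Gamma(shape α, rate β) prior, the Poisson likelihood is conjugate: the posterior is Gamma(α + ΣXᵢ, β + n).
After batch 1: Gamma(α+S, β+n) = Gamma(10.15+3, 4.29+8) = Gamma(13.15, 12.29).
After batch 2: Gamma(α+S, β+n) = Gamma(13.15+6, 12.29+9) = Gamma(19.15, 21.29).
Posterior mean = α/β = 19.15/21.29 = 0.8995.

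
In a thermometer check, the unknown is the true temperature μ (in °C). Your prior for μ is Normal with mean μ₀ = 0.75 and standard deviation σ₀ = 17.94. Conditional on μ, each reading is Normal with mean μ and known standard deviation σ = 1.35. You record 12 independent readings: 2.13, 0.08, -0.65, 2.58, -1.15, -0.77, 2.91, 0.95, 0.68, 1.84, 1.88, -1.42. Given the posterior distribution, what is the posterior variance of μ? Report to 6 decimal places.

For Normal data with known variance σ², a Normal(μ₀, σ₀²) prior on μ is conjugate. Posterior precision = 1/σ₀² + n/σ²; posterior mean is the precision-weighted average of μ₀ and x̄.
σ₀² = 17.94² = 321.8436, σ² = 1.35² = 1.8225; σ² + n·σ₀² = 1.8225 + 12·321.8436 = 3863.9457.
Posterior precision = 1/σ₀² + n/σ² = 1/321.8436 + 12/1.8225 = (σ² + n·σ₀²)/(σ₀²σ²) = 3863.9457/(321.8436·1.8225); posterior variance σₙ² = σ₀²σ²/(σ² + n·σ₀²) = 321.8436·1.8225/3863.9457 = 0.151803.

0.151803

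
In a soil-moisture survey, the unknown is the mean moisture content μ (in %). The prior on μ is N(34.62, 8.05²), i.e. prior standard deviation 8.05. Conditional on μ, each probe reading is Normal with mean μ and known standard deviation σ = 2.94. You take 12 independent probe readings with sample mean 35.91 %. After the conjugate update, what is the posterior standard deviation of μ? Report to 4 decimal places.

For Normal data with known variance σ², a Normal(μ₀, σ₀²) prior on μ is conjugate. Posterior precision = 1/σ₀² + n/σ²; posterior mean is the precision-weighted average of μ₀ and x̄.
σ₀² = 8.05² = 64.8025, σ² = 2.94² = 8.6436; σ² + n·σ₀² = 8.6436 + 12·64.8025 = 786.2736.
Posterior precision = 1/σ₀² + n/σ² = 1/64.8025 + 12/8.6436 = (σ² + n·σ₀²)/(σ₀²σ²) = 786.2736/(64.8025·8.6436); posterior variance σₙ² = σ₀²σ²/(σ² + n·σ₀²) = 64.8025·8.6436/786.2736 = 0.712382.
Posterior SD = √σₙ² = √(64.8025·8.6436/786.2736) = 0.8440.

0.8440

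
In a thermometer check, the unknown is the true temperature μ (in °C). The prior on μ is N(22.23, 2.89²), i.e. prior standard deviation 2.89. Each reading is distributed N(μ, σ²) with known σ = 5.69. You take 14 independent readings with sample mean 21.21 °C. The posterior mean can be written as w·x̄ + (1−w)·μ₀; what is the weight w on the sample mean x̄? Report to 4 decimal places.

For Normal data with known variance σ², a Normal(μ₀, σ₀²) prior on μ is conjugate. Posterior precision = 1/σ₀² + n/σ²; posterior mean is the precision-weighted average of μ₀ and x̄.
σ₀² = 2.89² = 8.3521, σ² = 5.69² = 32.3761. Prior precision 1/σ₀² = 1/8.3521; data precision n/σ² = 14/32.3761.
w = (n/σ²)/(1/σ₀² + n/σ²) = n·σ₀²/(σ² + n·σ₀²) = 14·8.3521/(32.3761 + 14·8.3521) = 116.9294/149.3055 = 0.7832.

0.7832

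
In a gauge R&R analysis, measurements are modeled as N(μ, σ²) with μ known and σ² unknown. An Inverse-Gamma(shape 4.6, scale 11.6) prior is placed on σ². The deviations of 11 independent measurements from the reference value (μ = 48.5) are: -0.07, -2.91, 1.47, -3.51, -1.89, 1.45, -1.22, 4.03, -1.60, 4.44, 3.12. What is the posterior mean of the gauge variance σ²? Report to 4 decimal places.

With known mean μ and an Inverse-Gamma(α, β) prior on σ², the Normal likelihood is conjugate: posterior is Inv-Gamma(α + n/2, β + Σ(xᵢ−μ)²/2).
Σ(xᵢ−μ)² = (-0.07)² + (-2.91)² + (1.47)² + (-3.51)² + (-1.89)² + (1.45)² + (-1.22)² + (4.03)² + (-1.60)² + (4.44)² + (3.12)² = 78.3659.
Posterior: Inv-Gamma(4.6 + 11/2, 11.6 + 78.3659/2) = Inv-Gamma(10.10, 50.78295).
E[σ²|data] = β/(α−1) = 50.78295/9.10 = 5.5805.

5.5805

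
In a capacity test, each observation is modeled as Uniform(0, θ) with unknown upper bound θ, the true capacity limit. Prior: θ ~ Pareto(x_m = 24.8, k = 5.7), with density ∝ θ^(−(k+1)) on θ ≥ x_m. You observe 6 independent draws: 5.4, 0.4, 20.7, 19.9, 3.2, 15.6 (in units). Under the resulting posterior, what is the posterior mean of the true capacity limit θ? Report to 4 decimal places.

27.1178

A Pareto(scale x_m, shape k) prior on the upper bound θ of Uniform(0, θ) is conjugate: posterior is Pareto(max(x_m, max xᵢ), k + n).
Sample maximum = 20.7; prior scale x_m = 24.8 → posterior scale = max = 24.8.
Posterior shape = 5.7 + 6 = 11.7.
E[θ|data] = k·x_m/(k−1) = 11.7·24.8/10.7 = 27.1178.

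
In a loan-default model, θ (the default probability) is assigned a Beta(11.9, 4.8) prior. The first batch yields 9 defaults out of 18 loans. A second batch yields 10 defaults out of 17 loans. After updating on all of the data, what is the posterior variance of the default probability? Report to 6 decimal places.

0.004563

The Beta prior is conjugate to a Binomial/Bernoulli likelihood; the update adds successes to α and failures to β.
After batch 1: Beta(11.9+9, 4.8+9) = Beta(20.9, 13.8).
After batch 2: Beta(20.9+10, 13.8+7) = Beta(30.9, 20.8).
Var = αβ/((α+β)²(α+β+1)) = 30.9·20.8/(51.7²·52.7) = 0.004563.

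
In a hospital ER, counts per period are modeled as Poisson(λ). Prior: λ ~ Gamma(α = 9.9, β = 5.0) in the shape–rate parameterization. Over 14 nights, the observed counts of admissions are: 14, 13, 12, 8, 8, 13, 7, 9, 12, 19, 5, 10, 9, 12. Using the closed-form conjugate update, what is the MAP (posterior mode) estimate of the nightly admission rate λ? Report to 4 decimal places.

8.4158

With a Gamma(shape α, rate β) prior, the Poisson likelihood is conjugate: the posterior is Gamma(α + ΣXᵢ, β + n).
Sum of counts S = 151 over n = 14 nights.
Posterior: Gamma(α+S, β+n) = Gamma(9.9+151, 5.0+14) = Gamma(160.9, 19.0).
Mode of Gamma(α,β) for α≥1 is (α−1)/β = 159.9/19.0 = 8.4158.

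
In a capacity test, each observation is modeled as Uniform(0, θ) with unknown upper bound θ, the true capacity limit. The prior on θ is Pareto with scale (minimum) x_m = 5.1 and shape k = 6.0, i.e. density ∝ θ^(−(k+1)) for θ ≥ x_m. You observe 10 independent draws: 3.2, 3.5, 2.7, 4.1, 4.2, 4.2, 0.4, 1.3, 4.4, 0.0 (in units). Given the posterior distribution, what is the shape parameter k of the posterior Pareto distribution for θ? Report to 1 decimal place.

16.0

A Pareto(scale x_m, shape k) prior on the upper bound θ of Uniform(0, θ) is conjugate: posterior is Pareto(max(x_m, max xᵢ), k + n).
Sample maximum = 4.4; prior scale x_m = 5.1 → posterior scale = max = 5.1.
Posterior shape = 6.0 + 10 = 16.0.
Posterior shape k = 16.0.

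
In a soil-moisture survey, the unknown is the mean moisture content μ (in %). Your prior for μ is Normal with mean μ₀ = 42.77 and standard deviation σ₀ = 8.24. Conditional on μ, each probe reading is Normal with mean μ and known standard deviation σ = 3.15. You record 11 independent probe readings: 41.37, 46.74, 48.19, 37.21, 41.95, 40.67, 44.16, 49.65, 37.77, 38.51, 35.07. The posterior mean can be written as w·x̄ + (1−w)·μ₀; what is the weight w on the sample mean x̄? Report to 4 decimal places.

For Normal data with known variance σ², a Normal(μ₀, σ₀²) prior on μ is conjugate. Posterior precision = 1/σ₀² + n/σ²; posterior mean is the precision-weighted average of μ₀ and x̄.
σ₀² = 8.24² = 67.8976, σ² = 3.15² = 9.9225. Prior precision 1/σ₀² = 1/67.8976; data precision n/σ² = 11/9.9225.
w = (n/σ²)/(1/σ₀² + n/σ²) = n·σ₀²/(σ² + n·σ₀²) = 11·67.8976/(9.9225 + 11·67.8976) = 746.8736/756.7961 = 0.9869.

0.9869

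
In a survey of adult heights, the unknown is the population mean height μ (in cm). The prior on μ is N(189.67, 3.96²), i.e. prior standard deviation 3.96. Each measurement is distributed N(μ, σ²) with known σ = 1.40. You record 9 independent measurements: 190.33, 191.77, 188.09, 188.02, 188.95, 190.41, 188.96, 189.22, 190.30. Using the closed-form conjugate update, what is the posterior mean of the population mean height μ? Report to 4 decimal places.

189.5626

For Normal data with known variance σ², a Normal(μ₀, σ₀²) prior on μ is conjugate. Posterior precision = 1/σ₀² + n/σ²; posterior mean is the precision-weighted average of μ₀ and x̄.
Σxᵢ = 190.33 + 191.77 + 188.09 + 188.02 + 188.95 + 190.41 + 188.96 + 189.22 + 190.30 = 1706.05, so n·x̄ = 1706.05.
σ₀² = 3.96² = 15.6816, σ² = 1.40² = 1.96; σ² + n·σ₀² = 1.96 + 9·15.6816 = 143.0944.
Posterior mean = (μ₀/σ₀² + n·x̄/σ²)/(1/σ₀² + n/σ²) = (σ²·μ₀ + σ₀²·n·x̄)/(σ² + n·σ₀²) = (1.96·189.67 + 15.6816·1706.05)/143.0944 = 27125.34688/143.0944 = 189.5626.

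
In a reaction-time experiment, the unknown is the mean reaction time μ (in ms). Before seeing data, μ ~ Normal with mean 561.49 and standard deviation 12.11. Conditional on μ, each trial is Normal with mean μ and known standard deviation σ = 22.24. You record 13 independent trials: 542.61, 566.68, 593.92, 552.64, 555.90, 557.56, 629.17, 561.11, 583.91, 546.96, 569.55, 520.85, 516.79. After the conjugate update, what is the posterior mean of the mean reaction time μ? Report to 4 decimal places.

561.3849

For Normal data with known variance σ², a Normal(μ₀, σ₀²) prior on μ is conjugate. Posterior precision = 1/σ₀² + n/σ²; posterior mean is the precision-weighted average of μ₀ and x̄.
Σxᵢ = 542.61 + 566.68 + 593.92 + 552.64 + 555.90 + 557.56 + 629.17 + 561.11 + 583.91 + 546.96 + 569.55 + 520.85 + 516.79 = 7297.65, so n·x̄ = 7297.65.
σ₀² = 12.11² = 146.6521, σ² = 22.24² = 494.6176; σ² + n·σ₀² = 494.6176 + 13·146.6521 = 2401.0949.
Posterior mean = (μ₀/σ₀² + n·x̄/σ²)/(1/σ₀² + n/σ²) = (σ²·μ₀ + σ₀²·n·x̄)/(σ² + n·σ₀²) = (494.6176·561.49 + 146.6521·7297.65)/2401.0949 = 1347938.533789/2401.0949 = 561.3849.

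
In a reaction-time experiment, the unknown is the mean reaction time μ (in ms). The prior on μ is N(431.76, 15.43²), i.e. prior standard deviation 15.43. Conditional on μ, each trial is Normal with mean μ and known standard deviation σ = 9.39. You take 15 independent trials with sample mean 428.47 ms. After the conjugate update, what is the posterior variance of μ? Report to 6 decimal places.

5.736510

For Normal data with known variance σ², a Normal(μ₀, σ₀²) prior on μ is conjugate. Posterior precision = 1/σ₀² + n/σ²; posterior mean is the precision-weighted average of μ₀ and x̄.
σ₀² = 15.43² = 238.0849, σ² = 9.39² = 88.1721; σ² + n·σ₀² = 88.1721 + 15·238.0849 = 3659.4456.
Posterior precision = 1/σ₀² + n/σ² = 1/238.0849 + 15/88.1721 = (σ² + n·σ₀²)/(σ₀²σ²) = 3659.4456/(238.0849·88.1721); posterior variance σₙ² = σ₀²σ²/(σ² + n·σ₀²) = 238.0849·88.1721/3659.4456 = 5.736510.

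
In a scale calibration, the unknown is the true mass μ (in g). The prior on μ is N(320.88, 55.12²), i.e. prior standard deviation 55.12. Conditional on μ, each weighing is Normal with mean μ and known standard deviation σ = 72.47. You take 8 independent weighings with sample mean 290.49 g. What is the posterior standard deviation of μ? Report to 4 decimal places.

For Normal data with known variance σ², a Normal(μ₀, σ₀²) prior on μ is conjugate. Posterior precision = 1/σ₀² + n/σ²; posterior mean is the precision-weighted average of μ₀ and x̄.
σ₀² = 55.12² = 3038.2144, σ² = 72.47² = 5251.9009; σ² + n·σ₀² = 5251.9009 + 8·3038.2144 = 29557.6161.
Posterior precision = 1/σ₀² + n/σ² = 1/3038.2144 + 8/5251.9009 = (σ² + n·σ₀²)/(σ₀²σ²) = 29557.6161/(3038.2144·5251.9009); posterior variance σₙ² = σ₀²σ²/(σ² + n·σ₀²) = 3038.2144·5251.9009/29557.6161 = 539.840591.
Posterior SD = √σₙ² = √(3038.2144·5251.9009/29557.6161) = 23.2345.

23.2345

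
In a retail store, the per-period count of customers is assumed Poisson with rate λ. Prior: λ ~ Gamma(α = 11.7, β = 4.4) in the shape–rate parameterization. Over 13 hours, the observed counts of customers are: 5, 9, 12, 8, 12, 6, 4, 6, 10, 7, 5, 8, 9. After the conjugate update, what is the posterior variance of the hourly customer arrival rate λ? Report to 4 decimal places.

With a Gamma(shape α, rate β) prior, the Poisson likelihood is conjugate: the posterior is Gamma(α + ΣXᵢ, β + n).
Sum of counts S = 101 over n = 13 hours.
Posterior: Gamma(α+S, β+n) = Gamma(11.7+101, 4.4+13) = Gamma(112.7, 17.4).
Var = α/β² = 112.7/17.4² = 0.3722.

0.3722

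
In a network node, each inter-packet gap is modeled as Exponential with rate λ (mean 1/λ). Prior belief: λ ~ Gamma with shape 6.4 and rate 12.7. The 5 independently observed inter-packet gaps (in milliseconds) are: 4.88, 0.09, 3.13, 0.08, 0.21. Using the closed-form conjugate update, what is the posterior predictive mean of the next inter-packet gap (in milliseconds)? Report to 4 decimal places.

With a Gamma(shape α, rate β) prior on the exponential rate λ, the posterior after n observations with total T = Σxᵢ is Gamma(α+n, β+T).
Sum of observations T = 8.39 milliseconds; n = 5.
Posterior: Gamma(6.4+5, 12.7+8.39) = Gamma(11.4, 21.09).
The predictive distribution for the next observation is Lomax; its mean is β/(α−1) = 21.09/10.4 = 2.0279.

2.0279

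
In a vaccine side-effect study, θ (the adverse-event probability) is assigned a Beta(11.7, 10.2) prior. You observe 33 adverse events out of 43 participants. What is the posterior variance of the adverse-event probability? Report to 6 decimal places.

The Beta prior is conjugate to a Binomial/Bernoulli likelihood; the update adds successes to α and failures to β.
Posterior: Beta(α+k, β+n−k) = Beta(11.7+33, 10.2+10) = Beta(44.7, 20.2).
Var = αβ/((α+β)²(α+β+1)) = 44.7·20.2/(64.9²·65.9) = 0.003253.

0.003253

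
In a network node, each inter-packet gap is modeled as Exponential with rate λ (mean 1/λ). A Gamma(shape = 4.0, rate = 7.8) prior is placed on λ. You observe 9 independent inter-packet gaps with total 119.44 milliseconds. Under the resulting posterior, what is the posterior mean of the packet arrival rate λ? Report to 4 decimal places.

0.1022

With a Gamma(shape α, rate β) prior on the exponential rate λ, the posterior after n observations with total T = Σxᵢ is Gamma(α+n, β+T).
Posterior: Gamma(4.0+9, 7.8+119.44) = Gamma(13.0, 127.24).
Posterior mean of λ = α/β = 13.0/127.24 = 0.1022.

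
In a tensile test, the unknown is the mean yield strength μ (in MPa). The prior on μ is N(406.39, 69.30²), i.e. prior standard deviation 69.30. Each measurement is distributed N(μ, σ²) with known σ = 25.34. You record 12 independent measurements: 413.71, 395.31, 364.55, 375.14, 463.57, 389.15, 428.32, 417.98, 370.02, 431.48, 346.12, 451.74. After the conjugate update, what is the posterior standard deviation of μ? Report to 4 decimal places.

7.2746

For Normal data with known variance σ², a Normal(μ₀, σ₀²) prior on μ is conjugate. Posterior precision = 1/σ₀² + n/σ²; posterior mean is the precision-weighted average of μ₀ and x̄.
σ₀² = 69.30² = 4802.49, σ² = 25.34² = 642.1156; σ² + n·σ₀² = 642.1156 + 12·4802.49 = 58271.9956.
Posterior precision = 1/σ₀² + n/σ² = 1/4802.49 + 12/642.1156 = (σ² + n·σ₀²)/(σ₀²σ²) = 58271.9956/(4802.49·642.1156); posterior variance σₙ² = σ₀²σ²/(σ² + n·σ₀²) = 4802.49·642.1156/58271.9956 = 52.919996.
Posterior SD = √σₙ² = √(4802.49·642.1156/58271.9956) = 7.2746.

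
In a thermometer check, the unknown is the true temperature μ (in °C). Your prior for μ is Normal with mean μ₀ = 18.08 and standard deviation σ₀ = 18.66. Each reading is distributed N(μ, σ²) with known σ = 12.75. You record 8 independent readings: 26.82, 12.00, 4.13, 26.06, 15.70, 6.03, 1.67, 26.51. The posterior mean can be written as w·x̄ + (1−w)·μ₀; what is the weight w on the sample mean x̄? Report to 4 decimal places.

For Normal data with known variance σ², a Normal(μ₀, σ₀²) prior on μ is conjugate. Posterior precision = 1/σ₀² + n/σ²; posterior mean is the precision-weighted average of μ₀ and x̄.
σ₀² = 18.66² = 348.1956, σ² = 12.75² = 162.5625. Prior precision 1/σ₀² = 1/348.1956; data precision n/σ² = 8/162.5625.
w = (n/σ²)/(1/σ₀² + n/σ²) = n·σ₀²/(σ² + n·σ₀²) = 8·348.1956/(162.5625 + 8·348.1956) = 2785.5648/2948.1273 = 0.9449.

0.9449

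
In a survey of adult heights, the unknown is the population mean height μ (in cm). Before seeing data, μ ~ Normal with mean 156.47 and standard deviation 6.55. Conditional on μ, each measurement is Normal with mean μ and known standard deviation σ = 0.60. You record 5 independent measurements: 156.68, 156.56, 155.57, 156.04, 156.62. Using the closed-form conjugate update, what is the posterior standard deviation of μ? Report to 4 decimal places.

For Normal data with known variance σ², a Normal(μ₀, σ₀²) prior on μ is conjugate. Posterior precision = 1/σ₀² + n/σ²; posterior mean is the precision-weighted average of μ₀ and x̄.
σ₀² = 6.55² = 42.9025, σ² = 0.60² = 0.36; σ² + n·σ₀² = 0.36 + 5·42.9025 = 214.8725.
Posterior precision = 1/σ₀² + n/σ² = 1/42.9025 + 5/0.36 = (σ² + n·σ₀²)/(σ₀²σ²) = 214.8725/(42.9025·0.36); posterior variance σₙ² = σ₀²σ²/(σ² + n·σ₀²) = 42.9025·0.36/214.8725 = 0.071879.
Posterior SD = √σₙ² = √(42.9025·0.36/214.8725) = 0.2681.

0.2681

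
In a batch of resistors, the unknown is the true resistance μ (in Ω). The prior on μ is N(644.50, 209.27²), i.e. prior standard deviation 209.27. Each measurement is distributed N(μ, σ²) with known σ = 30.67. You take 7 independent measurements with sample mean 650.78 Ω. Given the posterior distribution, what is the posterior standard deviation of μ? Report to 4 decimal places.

11.5744

For Normal data with known variance σ², a Normal(μ₀, σ₀²) prior on μ is conjugate. Posterior precision = 1/σ₀² + n/σ²; posterior mean is the precision-weighted average of μ₀ and x̄.
σ₀² = 209.27² = 43793.9329, σ² = 30.67² = 940.6489; σ² + n·σ₀² = 940.6489 + 7·43793.9329 = 307498.1792.
Posterior precision = 1/σ₀² + n/σ² = 1/43793.9329 + 7/940.6489 = (σ² + n·σ₀²)/(σ₀²σ²) = 307498.1792/(43793.9329·940.6489); posterior variance σₙ² = σ₀²σ²/(σ² + n·σ₀²) = 43793.9329·940.6489/307498.1792 = 133.967345.
Posterior SD = √σₙ² = √(43793.9329·940.6489/307498.1792) = 11.5744.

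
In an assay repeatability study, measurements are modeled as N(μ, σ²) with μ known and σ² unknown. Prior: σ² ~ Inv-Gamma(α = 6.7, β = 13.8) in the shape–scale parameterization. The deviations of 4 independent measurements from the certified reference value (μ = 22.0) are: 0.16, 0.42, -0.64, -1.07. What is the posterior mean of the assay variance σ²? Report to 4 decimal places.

With known mean μ and an Inverse-Gamma(α, β) prior on σ², the Normal likelihood is conjugate: posterior is Inv-Gamma(α + n/2, β + Σ(xᵢ−μ)²/2).
Σ(xᵢ−μ)² = (0.16)² + (0.42)² + (-0.64)² + (-1.07)² = 1.7565.
Posterior: Inv-Gamma(6.7 + 4/2, 13.8 + 1.7565/2) = Inv-Gamma(8.70, 14.67825).
E[σ²|data] = β/(α−1) = 14.67825/7.70 = 1.9063.

1.9063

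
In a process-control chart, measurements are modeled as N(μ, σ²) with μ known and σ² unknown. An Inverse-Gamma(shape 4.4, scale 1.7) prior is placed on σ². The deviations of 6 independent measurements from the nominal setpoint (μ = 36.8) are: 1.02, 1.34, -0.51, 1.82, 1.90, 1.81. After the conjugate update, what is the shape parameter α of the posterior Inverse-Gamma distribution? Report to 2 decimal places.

With known mean μ and an Inverse-Gamma(α, β) prior on σ², the Normal likelihood is conjugate: posterior is Inv-Gamma(α + n/2, β + Σ(xᵢ−μ)²/2).
Σ(xᵢ−μ)² = (1.02)² + (1.34)² + (-0.51)² + (1.82)² + (1.90)² + (1.81)² = 13.2946.
Posterior: Inv-Gamma(4.4 + 6/2, 1.7 + 13.2946/2) = Inv-Gamma(7.40, 8.34730).
Posterior α = 7.40.

7.40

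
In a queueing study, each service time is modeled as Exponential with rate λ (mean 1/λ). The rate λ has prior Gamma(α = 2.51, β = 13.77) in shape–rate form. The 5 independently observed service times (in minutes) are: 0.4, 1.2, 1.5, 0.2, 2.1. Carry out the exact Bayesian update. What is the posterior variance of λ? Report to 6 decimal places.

With a Gamma(shape α, rate β) prior on the exponential rate λ, the posterior after n observations with total T = Σxᵢ is Gamma(α+n, β+T).
Sum of observations T = 5.4 minutes; n = 5.
Posterior: Gamma(2.51+5, 13.77+5.4) = Gamma(7.51, 19.17).
Var = α/β² = 0.020436.

0.020436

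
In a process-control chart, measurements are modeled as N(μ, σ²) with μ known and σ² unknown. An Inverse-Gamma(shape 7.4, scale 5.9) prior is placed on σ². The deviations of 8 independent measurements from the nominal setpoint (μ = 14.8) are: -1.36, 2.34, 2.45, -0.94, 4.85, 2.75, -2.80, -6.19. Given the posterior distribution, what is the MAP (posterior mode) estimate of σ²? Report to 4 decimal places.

With known mean μ and an Inverse-Gamma(α, β) prior on σ², the Normal likelihood is conjugate: posterior is Inv-Gamma(α + n/2, β + Σ(xᵢ−μ)²/2).
Σ(xᵢ−μ)² = (-1.36)² + (2.34)² + (2.45)² + (-0.94)² + (4.85)² + (2.75)² + (-2.80)² + (-6.19)² = 91.4524.
Posterior: Inv-Gamma(7.4 + 8/2, 5.9 + 91.4524/2) = Inv-Gamma(11.40, 51.62620).
Mode = β/(α+1) = 51.62620/12.40 = 4.1634.

4.1634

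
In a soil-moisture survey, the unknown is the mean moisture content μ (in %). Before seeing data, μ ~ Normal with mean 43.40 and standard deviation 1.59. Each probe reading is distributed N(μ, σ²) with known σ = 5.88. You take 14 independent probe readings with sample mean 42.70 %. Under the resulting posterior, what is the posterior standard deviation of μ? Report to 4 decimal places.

1.1177

For Normal data with known variance σ², a Normal(μ₀, σ₀²) prior on μ is conjugate. Posterior precision = 1/σ₀² + n/σ²; posterior mean is the precision-weighted average of μ₀ and x̄.
σ₀² = 1.59² = 2.5281, σ² = 5.88² = 34.5744; σ² + n·σ₀² = 34.5744 + 14·2.5281 = 69.9678.
Posterior precision = 1/σ₀² + n/σ² = 1/2.5281 + 14/34.5744 = (σ² + n·σ₀²)/(σ₀²σ²) = 69.9678/(2.5281·34.5744); posterior variance σₙ² = σ₀²σ²/(σ² + n·σ₀²) = 2.5281·34.5744/69.9678 = 1.249254.
Posterior SD = √σₙ² = √(2.5281·34.5744/69.9678) = 1.1177.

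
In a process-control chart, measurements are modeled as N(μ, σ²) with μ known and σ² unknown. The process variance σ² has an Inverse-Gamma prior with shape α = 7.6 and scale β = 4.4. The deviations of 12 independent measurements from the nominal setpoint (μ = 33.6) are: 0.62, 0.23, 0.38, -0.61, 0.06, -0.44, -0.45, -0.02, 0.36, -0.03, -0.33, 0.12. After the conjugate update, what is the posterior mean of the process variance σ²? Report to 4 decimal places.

0.4130

With known mean μ and an Inverse-Gamma(α, β) prior on σ², the Normal likelihood is conjugate: posterior is Inv-Gamma(α + n/2, β + Σ(xᵢ−μ)²/2).
Σ(xᵢ−μ)² = (0.62)² + (0.23)² + (0.38)² + (-0.61)² + (0.06)² + (-0.44)² + (-0.45)² + (-0.02)² + (0.36)² + (-0.03)² + (-0.33)² + (0.12)² = 1.6077.
Posterior: Inv-Gamma(7.6 + 12/2, 4.4 + 1.6077/2) = Inv-Gamma(13.60, 5.20385).
E[σ²|data] = β/(α−1) = 5.20385/12.60 = 0.4130.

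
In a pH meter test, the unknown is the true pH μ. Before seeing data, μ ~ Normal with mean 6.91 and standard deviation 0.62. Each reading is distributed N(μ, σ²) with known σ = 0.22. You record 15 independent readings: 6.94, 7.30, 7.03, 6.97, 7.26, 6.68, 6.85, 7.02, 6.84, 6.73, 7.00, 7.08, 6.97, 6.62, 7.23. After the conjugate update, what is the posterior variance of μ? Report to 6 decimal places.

For Normal data with known variance σ², a Normal(μ₀, σ₀²) prior on μ is conjugate. Posterior precision = 1/σ₀² + n/σ²; posterior mean is the precision-weighted average of μ₀ and x̄.
σ₀² = 0.62² = 0.3844, σ² = 0.22² = 0.0484; σ² + n·σ₀² = 0.0484 + 15·0.3844 = 5.8144.
Posterior precision = 1/σ₀² + n/σ² = 1/0.3844 + 15/0.0484 = (σ² + n·σ₀²)/(σ₀²σ²) = 5.8144/(0.3844·0.0484); posterior variance σₙ² = σ₀²σ²/(σ² + n·σ₀²) = 0.3844·0.0484/5.8144 = 0.003200.

0.003200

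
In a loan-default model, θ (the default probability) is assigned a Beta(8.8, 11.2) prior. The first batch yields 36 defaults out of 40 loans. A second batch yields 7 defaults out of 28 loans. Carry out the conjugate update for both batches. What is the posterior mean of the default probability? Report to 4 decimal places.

0.5886

The Beta prior is conjugate to a Binomial/Bernoulli likelihood; the update adds successes to α and failures to β.
After batch 1: Beta(8.8+36, 11.2+4) = Beta(44.8, 15.2).
After batch 2: Beta(44.8+7, 15.2+21) = Beta(51.8, 36.2).
Posterior mean = α/(α+β) = 51.8/88.0 = 0.5886.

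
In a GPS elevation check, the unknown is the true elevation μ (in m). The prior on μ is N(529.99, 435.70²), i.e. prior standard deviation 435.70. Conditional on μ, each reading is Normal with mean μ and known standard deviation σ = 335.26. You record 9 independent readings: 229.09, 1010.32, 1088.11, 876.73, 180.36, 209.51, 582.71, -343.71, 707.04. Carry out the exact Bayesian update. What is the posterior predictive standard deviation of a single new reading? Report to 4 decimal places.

352.3027

For Normal data with known variance σ², a Normal(μ₀, σ₀²) prior on μ is conjugate. Posterior precision = 1/σ₀² + n/σ²; posterior mean is the precision-weighted average of μ₀ and x̄.
σ₀² = 435.70² = 189834.49, σ² = 335.26² = 112399.2676; σ² + n·σ₀² = 112399.2676 + 9·189834.49 = 1820909.6776.
Posterior precision = 1/σ₀² + n/σ² = 1/189834.49 + 9/112399.2676 = (σ² + n·σ₀²)/(σ₀²σ²) = 1820909.6776/(189834.49·112399.2676); posterior variance σₙ² = σ₀²σ²/(σ² + n·σ₀²) = 189834.49·112399.2676/1820909.6776 = 11717.911055.
Predictive variance for one new observation = σₙ² + σ² = 189834.49·112399.2676/1820909.6776 + 112399.2676 = σ²·(σ₀² + 1820909.6776)/1820909.6776 = 112399.2676·2010744.1676/1820909.6776 = 124117.178655; SD = √(112399.2676·2010744.1676/1820909.6776) = 352.3027.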